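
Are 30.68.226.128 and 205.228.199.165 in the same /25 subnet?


Mask: 255.255.255.128
30.68.226.128 AND mask = 30.68.226.128
205.228.199.165 AND mask = 205.228.199.128
No, different subnets (30.68.226.128 vs 205.228.199.128)


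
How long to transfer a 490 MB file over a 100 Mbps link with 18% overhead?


Effective throughput = 100 * (1 - 18/100) = 82 Mbps
File size in Mb = 490 * 8 = 3920 Mb
Time = 3920 / 82
Time = 47.8049 seconds


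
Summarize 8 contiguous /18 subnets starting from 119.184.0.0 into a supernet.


Original prefix: /18
Number of subnets: 8 = 2^3
New prefix = 18 - 3 = 15
Supernet: 119.184.0.0/15


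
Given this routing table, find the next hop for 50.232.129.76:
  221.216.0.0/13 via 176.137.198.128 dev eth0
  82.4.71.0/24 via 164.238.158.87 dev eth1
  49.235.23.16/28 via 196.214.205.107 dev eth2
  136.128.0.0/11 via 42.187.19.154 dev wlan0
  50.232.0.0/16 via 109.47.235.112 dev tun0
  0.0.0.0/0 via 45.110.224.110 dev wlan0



Longest prefix match for 50.232.129.76:
  /13 221.216.0.0: no
  /24 82.4.71.0: no
  /28 49.235.23.16: no
  /11 136.128.0.0: no
  /16 50.232.0.0: MATCH
  /0 0.0.0.0: MATCH
Selected: next-hop 109.47.235.112 via tun0 (matched /16)


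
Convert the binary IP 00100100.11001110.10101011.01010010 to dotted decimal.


00100100 = 36
11001110 = 206
10101011 = 171
01010010 = 82
IP: 36.206.171.82


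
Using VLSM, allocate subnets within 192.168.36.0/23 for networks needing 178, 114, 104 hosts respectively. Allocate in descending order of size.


178 hosts -> /24 (254 usable): 192.168.36.0/24
114 hosts -> /25 (126 usable): 192.168.37.0/25
104 hosts -> /25 (126 usable): 192.168.37.128/25
Allocation: 192.168.36.0/24 (178 hosts, 254 usable); 192.168.37.0/25 (114 hosts, 126 usable); 192.168.37.128/25 (104 hosts, 126 usable)


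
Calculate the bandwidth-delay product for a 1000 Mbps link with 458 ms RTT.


BDP = bandwidth * RTT
= 1000 Mbps * 458 ms
= 1000 * 1e6 * 458 / 1000 bits
= 458000000 bits
= 57250000 bytes
= 55908.2031 KB
BDP = 458000000 bits (57250000 bytes)


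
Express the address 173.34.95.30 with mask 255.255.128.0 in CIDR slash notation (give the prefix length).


Binary: 11111111.11111111.10000000.00000000
Count leading 1s
Prefix: /17


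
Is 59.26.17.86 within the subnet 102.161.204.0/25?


Subnet network: 102.161.204.0
Test IP AND mask: 59.26.17.0
No, 59.26.17.86 is not in 102.161.204.0/25


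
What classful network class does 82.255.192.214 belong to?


First octet: 82
Binary: 01010010
0xxxxxxx -> Class A (1-126)
Class A, default mask 255.0.0.0 (/8)


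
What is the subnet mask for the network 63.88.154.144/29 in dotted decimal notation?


/29 means 29 network bits, 3 host bits
Binary: 11111111111111111111111111111000
Mask: 255.255.255.248


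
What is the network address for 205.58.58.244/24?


IP:   11001101.00111010.00111010.11110100
Mask: 11111111.11111111.11111111.00000000
AND operation:
Net:  11001101.00111010.00111010.00000000
Network: 205.58.58.0/24


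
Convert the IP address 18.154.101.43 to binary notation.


18 = 00010010
154 = 10011010
101 = 01100101
43 = 00101011
Binary: 00010010.10011010.01100101.00101011


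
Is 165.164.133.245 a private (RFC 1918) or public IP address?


RFC 1918 private ranges:
  10.0.0.0/8 (10.0.0.0 - 10.255.255.255)
  172.16.0.0/12 (172.16.0.0 - 172.31.255.255)
  192.168.0.0/16 (192.168.0.0 - 192.168.255.255)
Public (not in any RFC 1918 range)


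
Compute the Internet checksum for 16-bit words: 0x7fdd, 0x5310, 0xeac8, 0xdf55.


Sum all words (with carry folding):
+ 0x7fdd = 0x7fdd
+ 0x5310 = 0xd2ed
+ 0xeac8 = 0xbdb6
+ 0xdf55 = 0x9d0c
One's complement: ~0x9d0c
Checksum = 0x62f3


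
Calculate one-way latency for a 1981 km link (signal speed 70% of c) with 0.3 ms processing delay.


Speed = 0.7 * 3e5 km/s = 210000 km/s
Propagation delay = 1981 / 210000 = 0.0094 s = 9.4333 ms
Processing delay = 0.3 ms
Total one-way latency = 9.7333 ms


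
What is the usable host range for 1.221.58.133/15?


Network: 1.220.0.0
Broadcast: 1.221.255.255
First usable = network + 1
Last usable = broadcast - 1
Range: 1.220.0.1 to 1.221.255.254


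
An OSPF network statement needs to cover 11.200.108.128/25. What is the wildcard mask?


Subnet mask: 255.255.255.128
Wildcard = 255.255.255.255 - subnet mask
255 - 255 = 0
255 - 255 = 0
255 - 255 = 0
255 - 128 = 127
Wildcard: 0.0.0.127


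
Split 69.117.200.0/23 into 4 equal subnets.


New prefix = 23 + 2 = 25
Each subnet has 128 addresses
  69.117.200.0/25
  69.117.200.128/25
  69.117.201.0/25
  69.117.201.128/25
Subnets: 69.117.200.0/25, 69.117.200.128/25, 69.117.201.0/25, 69.117.201.128/25


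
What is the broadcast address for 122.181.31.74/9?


Network: 122.128.0.0/9
Host bits = 23
Set all host bits to 1:
Broadcast: 122.255.255.255


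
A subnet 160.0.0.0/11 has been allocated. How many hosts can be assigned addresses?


Host bits = 32 - 11 = 21
Total addresses = 2^21 = 2097152
Usable = total - 2 (network and broadcast)
Usable hosts: 2097150


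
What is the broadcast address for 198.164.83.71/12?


Network: 198.160.0.0/12
Host bits = 20
Set all host bits to 1:
Broadcast: 198.175.255.255


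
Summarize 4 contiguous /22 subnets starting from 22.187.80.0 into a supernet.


Original prefix: /22
Number of subnets: 4 = 2^2
New prefix = 22 - 2 = 20
Supernet: 22.187.80.0/20


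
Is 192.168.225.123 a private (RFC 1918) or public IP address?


RFC 1918 private ranges:
  10.0.0.0/8 (10.0.0.0 - 10.255.255.255)
  172.16.0.0/12 (172.16.0.0 - 172.31.255.255)
  192.168.0.0/16 (192.168.0.0 - 192.168.255.255)
Private (in 192.168.0.0/16)


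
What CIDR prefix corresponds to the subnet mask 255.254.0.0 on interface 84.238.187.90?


Binary: 11111111.11111110.00000000.00000000
Count leading 1s
Prefix: /15


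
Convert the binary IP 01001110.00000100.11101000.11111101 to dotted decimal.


01001110 = 78
00000100 = 4
11101000 = 232
11111101 = 253
IP: 78.4.232.253


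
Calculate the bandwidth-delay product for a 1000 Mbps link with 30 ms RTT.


BDP = bandwidth * RTT
= 1000 Mbps * 30 ms
= 1000 * 1e6 * 30 / 1000 bits
= 30000000 bits
= 3750000 bytes
= 3662.1094 KB
BDP = 30000000 bits (3750000 bytes)


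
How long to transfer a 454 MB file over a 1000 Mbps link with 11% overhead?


Effective throughput = 1000 * (1 - 11/100) = 890 Mbps
File size in Mb = 454 * 8 = 3632 Mb
Time = 3632 / 890
Time = 4.0809 seconds


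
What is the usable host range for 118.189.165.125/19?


Network: 118.189.160.0
Broadcast: 118.189.191.255
First usable = network + 1
Last usable = broadcast - 1
Range: 118.189.160.1 to 118.189.191.254


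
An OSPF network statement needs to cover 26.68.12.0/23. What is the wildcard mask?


Subnet mask: 255.255.254.0
Wildcard = 255.255.255.255 - subnet mask
255 - 255 = 0
255 - 255 = 0
255 - 254 = 1
255 - 0 = 255
Wildcard: 0.0.1.255


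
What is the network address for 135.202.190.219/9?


IP:   10000111.11001010.10111110.11011011
Mask: 11111111.10000000.00000000.00000000
AND operation:
Net:  10000111.10000000.00000000.00000000
Network: 135.128.0.0/9


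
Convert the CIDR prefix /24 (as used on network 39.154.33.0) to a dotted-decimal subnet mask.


/24 means 24 network bits, 8 host bits
Binary: 11111111111111111111111100000000
Mask: 255.255.255.0


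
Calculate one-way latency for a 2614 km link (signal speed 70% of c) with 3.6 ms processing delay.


Speed = 0.7 * 3e5 km/s = 210000 km/s
Propagation delay = 2614 / 210000 = 0.0124 s = 12.4476 ms
Processing delay = 3.6 ms
Total one-way latency = 16.0476 ms


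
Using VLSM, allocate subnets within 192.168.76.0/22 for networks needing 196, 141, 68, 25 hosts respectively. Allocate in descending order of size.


196 hosts -> /24 (254 usable): 192.168.76.0/24
141 hosts -> /24 (254 usable): 192.168.77.0/24
68 hosts -> /25 (126 usable): 192.168.78.0/25
25 hosts -> /27 (30 usable): 192.168.78.128/27
Allocation: 192.168.76.0/24 (196 hosts, 254 usable); 192.168.77.0/24 (141 hosts, 254 usable); 192.168.78.0/25 (68 hosts, 126 usable); 192.168.78.128/27 (25 hosts, 30 usable)


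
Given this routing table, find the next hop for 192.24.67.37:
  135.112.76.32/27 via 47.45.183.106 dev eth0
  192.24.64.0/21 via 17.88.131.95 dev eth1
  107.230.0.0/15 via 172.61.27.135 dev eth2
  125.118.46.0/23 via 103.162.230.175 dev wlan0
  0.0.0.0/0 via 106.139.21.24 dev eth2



Longest prefix match for 192.24.67.37:
  /27 135.112.76.32: no
  /21 192.24.64.0: MATCH
  /15 107.230.0.0: no
  /23 125.118.46.0: no
  /0 0.0.0.0: MATCH
Selected: next-hop 17.88.131.95 via eth1 (matched /21)


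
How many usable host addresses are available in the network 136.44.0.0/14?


Host bits = 32 - 14 = 18
Total addresses = 2^18 = 262144
Usable = total - 2 (network and broadcast)
Usable hosts: 262142


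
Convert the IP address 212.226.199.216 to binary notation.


212 = 11010100
226 = 11100010
199 = 11000111
216 = 11011000
Binary: 11010100.11100010.11000111.11011000


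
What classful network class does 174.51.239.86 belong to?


First octet: 174
Binary: 10101110
10xxxxxx -> Class B (128-191)
Class B, default mask 255.255.0.0 (/16)


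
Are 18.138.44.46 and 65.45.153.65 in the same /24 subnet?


Mask: 255.255.255.0
18.138.44.46 AND mask = 18.138.44.0
65.45.153.65 AND mask = 65.45.153.0
No, different subnets (18.138.44.0 vs 65.45.153.0)


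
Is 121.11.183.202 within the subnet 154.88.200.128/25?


Subnet network: 154.88.200.128
Test IP AND mask: 121.11.183.128
No, 121.11.183.202 is not in 154.88.200.128/25


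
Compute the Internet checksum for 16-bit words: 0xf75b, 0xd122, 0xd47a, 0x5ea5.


Sum all words (with carry folding):
+ 0xf75b = 0xf75b
+ 0xd122 = 0xc87e
+ 0xd47a = 0x9cf9
+ 0x5ea5 = 0xfb9e
One's complement: ~0xfb9e
Checksum = 0x0461


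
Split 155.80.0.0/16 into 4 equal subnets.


New prefix = 16 + 2 = 18
Each subnet has 16384 addresses
  155.80.0.0/18
  155.80.64.0/18
  155.80.128.0/18
  155.80.192.0/18
Subnets: 155.80.0.0/18, 155.80.64.0/18, 155.80.128.0/18, 155.80.192.0/18


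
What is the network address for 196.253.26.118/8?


IP:   11000100.11111101.00011010.01110110
Mask: 11111111.00000000.00000000.00000000
AND operation:
Net:  11000100.00000000.00000000.00000000
Network: 196.0.0.0/8


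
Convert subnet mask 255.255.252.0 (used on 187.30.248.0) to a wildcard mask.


Subnet mask: 255.255.252.0
Wildcard = 255.255.255.255 - subnet mask
255 - 255 = 0
255 - 255 = 0
255 - 252 = 3
255 - 0 = 255
Wildcard: 0.0.3.255


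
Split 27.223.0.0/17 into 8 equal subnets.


New prefix = 17 + 3 = 20
Each subnet has 4096 addresses
  27.223.0.0/20
  27.223.16.0/20
  27.223.32.0/20
  27.223.48.0/20
  27.223.64.0/20
  27.223.80.0/20
  27.223.96.0/20
  27.223.112.0/20
Subnets: 27.223.0.0/20, 27.223.16.0/20, 27.223.32.0/20, 27.223.48.0/20, 27.223.64.0/20, 27.223.80.0/20, 27.223.96.0/20, 27.223.112.0/20


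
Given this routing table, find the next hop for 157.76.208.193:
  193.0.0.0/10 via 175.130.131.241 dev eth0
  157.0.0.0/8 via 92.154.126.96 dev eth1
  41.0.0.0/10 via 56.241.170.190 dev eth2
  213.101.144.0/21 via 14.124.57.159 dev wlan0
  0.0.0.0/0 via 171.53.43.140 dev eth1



Longest prefix match for 157.76.208.193:
  /10 193.0.0.0: no
  /8 157.0.0.0: MATCH
  /10 41.0.0.0: no
  /21 213.101.144.0: no
  /0 0.0.0.0: MATCH
Selected: next-hop 92.154.126.96 via eth1 (matched /8)


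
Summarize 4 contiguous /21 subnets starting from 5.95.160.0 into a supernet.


Original prefix: /21
Number of subnets: 4 = 2^2
New prefix = 21 - 2 = 19
Supernet: 5.95.160.0/19


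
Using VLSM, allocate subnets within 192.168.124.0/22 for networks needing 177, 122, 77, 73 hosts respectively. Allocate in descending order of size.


177 hosts -> /24 (254 usable): 192.168.124.0/24
122 hosts -> /25 (126 usable): 192.168.125.0/25
77 hosts -> /25 (126 usable): 192.168.125.128/25
73 hosts -> /25 (126 usable): 192.168.126.0/25
Allocation: 192.168.124.0/24 (177 hosts, 254 usable); 192.168.125.0/25 (122 hosts, 126 usable); 192.168.125.128/25 (77 hosts, 126 usable); 192.168.126.0/25 (73 hosts, 126 usable)


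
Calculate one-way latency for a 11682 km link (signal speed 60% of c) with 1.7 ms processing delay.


Speed = 0.6 * 3e5 km/s = 180000 km/s
Propagation delay = 11682 / 180000 = 0.0649 s = 64.9 ms
Processing delay = 1.7 ms
Total one-way latency = 66.6 ms


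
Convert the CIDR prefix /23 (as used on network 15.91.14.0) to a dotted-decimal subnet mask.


/23 means 23 network bits, 9 host bits
Binary: 11111111111111111111111000000000
Mask: 255.255.254.0


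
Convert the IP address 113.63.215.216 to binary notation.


113 = 01110001
63 = 00111111
215 = 11010111
216 = 11011000
Binary: 01110001.00111111.11010111.11011000


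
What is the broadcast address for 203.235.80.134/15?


Network: 203.234.0.0/15
Host bits = 17
Set all host bits to 1:
Broadcast: 203.235.255.255


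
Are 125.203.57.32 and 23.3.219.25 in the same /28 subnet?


Mask: 255.255.255.240
125.203.57.32 AND mask = 125.203.57.32
23.3.219.25 AND mask = 23.3.219.16
No, different subnets (125.203.57.32 vs 23.3.219.16)


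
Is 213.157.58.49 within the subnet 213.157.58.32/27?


Subnet network: 213.157.58.32
Test IP AND mask: 213.157.58.32
Yes, 213.157.58.49 is in 213.157.58.32/27


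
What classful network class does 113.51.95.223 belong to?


First octet: 113
Binary: 01110001
0xxxxxxx -> Class A (1-126)
Class A, default mask 255.0.0.0 (/8)


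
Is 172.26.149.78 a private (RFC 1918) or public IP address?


RFC 1918 private ranges:
  10.0.0.0/8 (10.0.0.0 - 10.255.255.255)
  172.16.0.0/12 (172.16.0.0 - 172.31.255.255)
  192.168.0.0/16 (192.168.0.0 - 192.168.255.255)
Private (in 172.16.0.0/12)


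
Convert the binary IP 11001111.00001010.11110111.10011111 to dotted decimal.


11001111 = 207
00001010 = 10
11110111 = 247
10011111 = 159
IP: 207.10.247.159


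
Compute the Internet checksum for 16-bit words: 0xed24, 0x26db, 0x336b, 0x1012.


Sum all words (with carry folding):
+ 0xed24 = 0xed24
+ 0x26db = 0x1400
+ 0x336b = 0x476b
+ 0x1012 = 0x577d
One's complement: ~0x577d
Checksum = 0xa882


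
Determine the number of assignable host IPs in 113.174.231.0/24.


Host bits = 32 - 24 = 8
Total addresses = 2^8 = 256
Usable = total - 2 (network and broadcast)
Usable hosts: 254


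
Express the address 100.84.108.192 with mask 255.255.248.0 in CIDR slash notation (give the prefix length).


Binary: 11111111.11111111.11111000.00000000
Count leading 1s
Prefix: /21


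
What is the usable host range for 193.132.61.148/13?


Network: 193.128.0.0
Broadcast: 193.135.255.255
First usable = network + 1
Last usable = broadcast - 1
Range: 193.128.0.1 to 193.135.255.254


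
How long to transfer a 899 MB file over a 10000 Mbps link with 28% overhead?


Effective throughput = 10000 * (1 - 28/100) = 7200 Mbps
File size in Mb = 899 * 8 = 7192 Mb
Time = 7192 / 7200
Time = 0.9989 seconds


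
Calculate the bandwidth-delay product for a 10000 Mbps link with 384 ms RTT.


BDP = bandwidth * RTT
= 10000 Mbps * 384 ms
= 10000 * 1e6 * 384 / 1000 bits
= 3840000000 bits
= 480000000 bytes
= 468750 KB
BDP = 3840000000 bits (480000000 bytes)


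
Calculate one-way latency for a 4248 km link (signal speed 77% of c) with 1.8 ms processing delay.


Speed = 0.77 * 3e5 km/s = 231000 km/s
Propagation delay = 4248 / 231000 = 0.0184 s = 18.3896 ms
Processing delay = 1.8 ms
Total one-way latency = 20.1896 ms


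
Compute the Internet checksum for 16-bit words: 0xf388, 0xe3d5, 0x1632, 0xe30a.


Sum all words (with carry folding):
+ 0xf388 = 0xf388
+ 0xe3d5 = 0xd75e
+ 0x1632 = 0xed90
+ 0xe30a = 0xd09b
One's complement: ~0xd09b
Checksum = 0x2f64


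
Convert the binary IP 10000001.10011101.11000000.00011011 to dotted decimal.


10000001 = 129
10011101 = 157
11000000 = 192
00011011 = 27
IP: 129.157.192.27


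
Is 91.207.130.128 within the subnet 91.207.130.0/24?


Subnet network: 91.207.130.0
Test IP AND mask: 91.207.130.0
Yes, 91.207.130.128 is in 91.207.130.0/24


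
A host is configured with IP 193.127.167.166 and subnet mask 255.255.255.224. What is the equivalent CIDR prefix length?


Binary: 11111111.11111111.11111111.11100000
Count leading 1s
Prefix: /27


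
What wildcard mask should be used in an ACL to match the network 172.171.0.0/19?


Subnet mask: 255.255.224.0
Wildcard = 255.255.255.255 - subnet mask
255 - 255 = 0
255 - 255 = 0
255 - 224 = 31
255 - 0 = 255
Wildcard: 0.0.31.255


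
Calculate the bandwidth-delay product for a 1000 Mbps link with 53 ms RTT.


BDP = bandwidth * RTT
= 1000 Mbps * 53 ms
= 1000 * 1e6 * 53 / 1000 bits
= 53000000 bits
= 6625000 bytes
= 6469.7266 KB
BDP = 53000000 bits (6625000 bytes)


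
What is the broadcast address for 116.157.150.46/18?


Network: 116.157.128.0/18
Host bits = 14
Set all host bits to 1:
Broadcast: 116.157.191.255


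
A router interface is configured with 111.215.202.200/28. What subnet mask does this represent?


/28 means 28 network bits, 4 host bits
Binary: 11111111111111111111111111110000
Mask: 255.255.255.240


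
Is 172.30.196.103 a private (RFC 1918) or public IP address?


RFC 1918 private ranges:
  10.0.0.0/8 (10.0.0.0 - 10.255.255.255)
  172.16.0.0/12 (172.16.0.0 - 172.31.255.255)
  192.168.0.0/16 (192.168.0.0 - 192.168.255.255)
Private (in 172.16.0.0/12)


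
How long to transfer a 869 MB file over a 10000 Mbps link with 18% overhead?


Effective throughput = 10000 * (1 - 18/100) = 8200 Mbps
File size in Mb = 869 * 8 = 6952 Mb
Time = 6952 / 8200
Time = 0.8478 seconds


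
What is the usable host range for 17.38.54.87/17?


Network: 17.38.0.0
Broadcast: 17.38.127.255
First usable = network + 1
Last usable = broadcast - 1
Range: 17.38.0.1 to 17.38.127.254


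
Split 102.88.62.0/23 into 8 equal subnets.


New prefix = 23 + 3 = 26
Each subnet has 64 addresses
  102.88.62.0/26
  102.88.62.64/26
  102.88.62.128/26
  102.88.62.192/26
  102.88.63.0/26
  102.88.63.64/26
  102.88.63.128/26
  102.88.63.192/26
Subnets: 102.88.62.0/26, 102.88.62.64/26, 102.88.62.128/26, 102.88.62.192/26, 102.88.63.0/26, 102.88.63.64/26, 102.88.63.128/26, 102.88.63.192/26


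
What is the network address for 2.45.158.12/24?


IP:   00000010.00101101.10011110.00001100
Mask: 11111111.11111111.11111111.00000000
AND operation:
Net:  00000010.00101101.10011110.00000000
Network: 2.45.158.0/24


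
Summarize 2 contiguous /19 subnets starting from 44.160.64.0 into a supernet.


Original prefix: /19
Number of subnets: 2 = 2^1
New prefix = 19 - 1 = 18
Supernet: 44.160.64.0/18


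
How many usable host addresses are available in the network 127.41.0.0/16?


Host bits = 32 - 16 = 16
Total addresses = 2^16 = 65536
Usable = total - 2 (network and broadcast)
Usable hosts: 65534


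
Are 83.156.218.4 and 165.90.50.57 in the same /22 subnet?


Mask: 255.255.252.0
83.156.218.4 AND mask = 83.156.216.0
165.90.50.57 AND mask = 165.90.48.0
No, different subnets (83.156.216.0 vs 165.90.48.0)


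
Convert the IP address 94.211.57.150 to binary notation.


94 = 01011110
211 = 11010011
57 = 00111001
150 = 10010110
Binary: 01011110.11010011.00111001.10010110


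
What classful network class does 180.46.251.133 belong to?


First octet: 180
Binary: 10110100
10xxxxxx -> Class B (128-191)
Class B, default mask 255.255.0.0 (/16)


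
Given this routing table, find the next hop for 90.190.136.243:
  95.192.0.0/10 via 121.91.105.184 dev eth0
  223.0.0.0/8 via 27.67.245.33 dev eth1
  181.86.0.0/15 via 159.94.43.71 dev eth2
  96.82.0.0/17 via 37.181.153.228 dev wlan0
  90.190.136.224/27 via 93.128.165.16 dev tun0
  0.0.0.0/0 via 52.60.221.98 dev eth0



Longest prefix match for 90.190.136.243:
  /10 95.192.0.0: no
  /8 223.0.0.0: no
  /15 181.86.0.0: no
  /17 96.82.0.0: no
  /27 90.190.136.224: MATCH
  /0 0.0.0.0: MATCH
Selected: next-hop 93.128.165.16 via tun0 (matched /27)


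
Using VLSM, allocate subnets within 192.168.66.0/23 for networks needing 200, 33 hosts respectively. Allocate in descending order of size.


200 hosts -> /24 (254 usable): 192.168.66.0/24
33 hosts -> /26 (62 usable): 192.168.67.0/26
Allocation: 192.168.66.0/24 (200 hosts, 254 usable); 192.168.67.0/26 (33 hosts, 62 usable)


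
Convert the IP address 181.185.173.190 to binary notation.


181 = 10110101
185 = 10111001
173 = 10101101
190 = 10111110
Binary: 10110101.10111001.10101101.10111110


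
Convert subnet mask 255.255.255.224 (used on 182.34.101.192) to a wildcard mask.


Subnet mask: 255.255.255.224
Wildcard = 255.255.255.255 - subnet mask
255 - 255 = 0
255 - 255 = 0
255 - 255 = 0
255 - 224 = 31
Wildcard: 0.0.0.31


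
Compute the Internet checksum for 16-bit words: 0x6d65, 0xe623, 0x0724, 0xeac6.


Sum all words (with carry folding):
+ 0x6d65 = 0x6d65
+ 0xe623 = 0x5389
+ 0x0724 = 0x5aad
+ 0xeac6 = 0x4574
One's complement: ~0x4574
Checksum = 0xba8b


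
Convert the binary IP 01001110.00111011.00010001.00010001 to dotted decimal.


01001110 = 78
00111011 = 59
00010001 = 17
00010001 = 17
IP: 78.59.17.17


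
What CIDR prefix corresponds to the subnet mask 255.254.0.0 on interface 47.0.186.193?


Binary: 11111111.11111110.00000000.00000000
Count leading 1s
Prefix: /15


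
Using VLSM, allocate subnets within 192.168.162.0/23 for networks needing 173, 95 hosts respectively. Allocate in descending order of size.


173 hosts -> /24 (254 usable): 192.168.162.0/24
95 hosts -> /25 (126 usable): 192.168.163.0/25
Allocation: 192.168.162.0/24 (173 hosts, 254 usable); 192.168.163.0/25 (95 hosts, 126 usable)


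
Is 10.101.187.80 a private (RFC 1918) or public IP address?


RFC 1918 private ranges:
  10.0.0.0/8 (10.0.0.0 - 10.255.255.255)
  172.16.0.0/12 (172.16.0.0 - 172.31.255.255)
  192.168.0.0/16 (192.168.0.0 - 192.168.255.255)
Private (in 10.0.0.0/8)


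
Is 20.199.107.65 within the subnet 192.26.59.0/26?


Subnet network: 192.26.59.0
Test IP AND mask: 20.199.107.64
No, 20.199.107.65 is not in 192.26.59.0/26


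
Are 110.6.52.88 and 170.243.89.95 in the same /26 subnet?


Mask: 255.255.255.192
110.6.52.88 AND mask = 110.6.52.64
170.243.89.95 AND mask = 170.243.89.64
No, different subnets (110.6.52.64 vs 170.243.89.64)


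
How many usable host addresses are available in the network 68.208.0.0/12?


Host bits = 32 - 12 = 20
Total addresses = 2^20 = 1048576
Usable = total - 2 (network and broadcast)
Usable hosts: 1048574


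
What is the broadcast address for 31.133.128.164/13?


Network: 31.128.0.0/13
Host bits = 19
Set all host bits to 1:
Broadcast: 31.135.255.255


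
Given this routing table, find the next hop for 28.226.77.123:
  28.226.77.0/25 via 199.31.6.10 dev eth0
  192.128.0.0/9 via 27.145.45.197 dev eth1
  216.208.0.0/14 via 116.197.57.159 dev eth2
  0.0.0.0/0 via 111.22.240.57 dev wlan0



Longest prefix match for 28.226.77.123:
  /25 28.226.77.0: MATCH
  /9 192.128.0.0: no
  /14 216.208.0.0: no
  /0 0.0.0.0: MATCH
Selected: next-hop 199.31.6.10 via eth0 (matched /25)


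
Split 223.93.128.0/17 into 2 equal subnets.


New prefix = 17 + 1 = 18
Each subnet has 16384 addresses
  223.93.128.0/18
  223.93.192.0/18
Subnets: 223.93.128.0/18, 223.93.192.0/18


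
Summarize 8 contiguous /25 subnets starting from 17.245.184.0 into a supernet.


Original prefix: /25
Number of subnets: 8 = 2^3
New prefix = 25 - 3 = 22
Supernet: 17.245.184.0/22


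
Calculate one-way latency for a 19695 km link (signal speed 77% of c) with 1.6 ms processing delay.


Speed = 0.77 * 3e5 km/s = 231000 km/s
Propagation delay = 19695 / 231000 = 0.0853 s = 85.2597 ms
Processing delay = 1.6 ms
Total one-way latency = 86.8597 ms


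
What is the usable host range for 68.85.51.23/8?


Network: 68.0.0.0
Broadcast: 68.255.255.255
First usable = network + 1
Last usable = broadcast - 1
Range: 68.0.0.1 to 68.255.255.254


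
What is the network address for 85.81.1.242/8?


IP:   01010101.01010001.00000001.11110010
Mask: 11111111.00000000.00000000.00000000
AND operation:
Net:  01010101.00000000.00000000.00000000
Network: 85.0.0.0/8


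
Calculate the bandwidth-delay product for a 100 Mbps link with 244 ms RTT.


BDP = bandwidth * RTT
= 100 Mbps * 244 ms
= 100 * 1e6 * 244 / 1000 bits
= 24400000 bits
= 3050000 bytes
= 2978.5156 KB
BDP = 24400000 bits (3050000 bytes)


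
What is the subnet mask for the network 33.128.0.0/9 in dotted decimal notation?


/9 means 9 network bits, 23 host bits
Binary: 11111111100000000000000000000000
Mask: 255.128.0.0


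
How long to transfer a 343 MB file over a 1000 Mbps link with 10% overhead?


Effective throughput = 1000 * (1 - 10/100) = 900 Mbps
File size in Mb = 343 * 8 = 2744 Mb
Time = 2744 / 900
Time = 3.0489 seconds


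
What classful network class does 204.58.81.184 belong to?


First octet: 204
Binary: 11001100
110xxxxx -> Class C (192-223)
Class C, default mask 255.255.255.0 (/24)


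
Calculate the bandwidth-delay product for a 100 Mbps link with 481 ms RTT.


BDP = bandwidth * RTT
= 100 Mbps * 481 ms
= 100 * 1e6 * 481 / 1000 bits
= 48100000 bits
= 6012500 bytes
= 5871.582 KB
BDP = 48100000 bits (6012500 bytes)


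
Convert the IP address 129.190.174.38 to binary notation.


129 = 10000001
190 = 10111110
174 = 10101110
38 = 00100110
Binary: 10000001.10111110.10101110.00100110


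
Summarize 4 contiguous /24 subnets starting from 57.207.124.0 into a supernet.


Original prefix: /24
Number of subnets: 4 = 2^2
New prefix = 24 - 2 = 22
Supernet: 57.207.124.0/22


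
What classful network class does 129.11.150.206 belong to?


First octet: 129
Binary: 10000001
10xxxxxx -> Class B (128-191)
Class B, default mask 255.255.0.0 (/16)


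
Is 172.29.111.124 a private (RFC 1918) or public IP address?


RFC 1918 private ranges:
  10.0.0.0/8 (10.0.0.0 - 10.255.255.255)
  172.16.0.0/12 (172.16.0.0 - 172.31.255.255)
  192.168.0.0/16 (192.168.0.0 - 192.168.255.255)
Private (in 172.16.0.0/12)


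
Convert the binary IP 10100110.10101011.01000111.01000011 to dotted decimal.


10100110 = 166
10101011 = 171
01000111 = 71
01000011 = 67
IP: 166.171.71.67


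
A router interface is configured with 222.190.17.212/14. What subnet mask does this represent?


/14 means 14 network bits, 18 host bits
Binary: 11111111111111000000000000000000
Mask: 255.252.0.0


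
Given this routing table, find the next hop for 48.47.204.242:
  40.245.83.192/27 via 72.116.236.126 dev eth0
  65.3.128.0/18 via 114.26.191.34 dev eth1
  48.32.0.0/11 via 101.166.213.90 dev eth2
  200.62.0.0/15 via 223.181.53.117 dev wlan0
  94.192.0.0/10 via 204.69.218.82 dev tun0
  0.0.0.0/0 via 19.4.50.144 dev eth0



Longest prefix match for 48.47.204.242:
  /27 40.245.83.192: no
  /18 65.3.128.0: no
  /11 48.32.0.0: MATCH
  /15 200.62.0.0: no
  /10 94.192.0.0: no
  /0 0.0.0.0: MATCH
Selected: next-hop 101.166.213.90 via eth2 (matched /11)


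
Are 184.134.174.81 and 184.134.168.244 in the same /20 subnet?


Mask: 255.255.240.0
184.134.174.81 AND mask = 184.134.160.0
184.134.168.244 AND mask = 184.134.160.0
Yes, same subnet (184.134.160.0)


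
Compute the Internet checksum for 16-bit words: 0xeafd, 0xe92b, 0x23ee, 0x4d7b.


Sum all words (with carry folding):
+ 0xeafd = 0xeafd
+ 0xe92b = 0xd429
+ 0x23ee = 0xf817
+ 0x4d7b = 0x4593
One's complement: ~0x4593
Checksum = 0xba6c


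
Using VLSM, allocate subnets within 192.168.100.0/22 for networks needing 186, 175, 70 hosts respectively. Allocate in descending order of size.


186 hosts -> /24 (254 usable): 192.168.100.0/24
175 hosts -> /24 (254 usable): 192.168.101.0/24
70 hosts -> /25 (126 usable): 192.168.102.0/25
Allocation: 192.168.100.0/24 (186 hosts, 254 usable); 192.168.101.0/24 (175 hosts, 254 usable); 192.168.102.0/25 (70 hosts, 126 usable)


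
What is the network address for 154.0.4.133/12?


IP:   10011010.00000000.00000100.10000101
Mask: 11111111.11110000.00000000.00000000
AND operation:
Net:  10011010.00000000.00000000.00000000
Network: 154.0.0.0/12


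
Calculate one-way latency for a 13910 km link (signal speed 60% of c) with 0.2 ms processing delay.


Speed = 0.6 * 3e5 km/s = 180000 km/s
Propagation delay = 13910 / 180000 = 0.0773 s = 77.2778 ms
Processing delay = 0.2 ms
Total one-way latency = 77.4778 ms


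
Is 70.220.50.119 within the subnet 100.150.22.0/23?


Subnet network: 100.150.22.0
Test IP AND mask: 70.220.50.0
No, 70.220.50.119 is not in 100.150.22.0/23


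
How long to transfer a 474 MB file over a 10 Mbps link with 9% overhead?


Effective throughput = 10 * (1 - 9/100) = 9.1 Mbps
File size in Mb = 474 * 8 = 3792 Mb
Time = 3792 / 9.1
Time = 416.7033 seconds


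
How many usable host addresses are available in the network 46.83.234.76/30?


Host bits = 32 - 30 = 2
Total addresses = 2^2 = 4
Usable = total - 2 (network and broadcast)
Usable hosts: 2


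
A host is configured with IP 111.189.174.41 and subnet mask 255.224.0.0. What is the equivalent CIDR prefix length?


Binary: 11111111.11100000.00000000.00000000
Count leading 1s
Prefix: /11


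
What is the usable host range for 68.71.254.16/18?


Network: 68.71.192.0
Broadcast: 68.71.255.255
First usable = network + 1
Last usable = broadcast - 1
Range: 68.71.192.1 to 68.71.255.254


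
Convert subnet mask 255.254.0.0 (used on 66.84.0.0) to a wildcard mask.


Subnet mask: 255.254.0.0
Wildcard = 255.255.255.255 - subnet mask
255 - 255 = 0
255 - 254 = 1
255 - 0 = 255
255 - 0 = 255
Wildcard: 0.1.255.255


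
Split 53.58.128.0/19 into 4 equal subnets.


New prefix = 19 + 2 = 21
Each subnet has 2048 addresses
  53.58.128.0/21
  53.58.136.0/21
  53.58.144.0/21
  53.58.152.0/21
Subnets: 53.58.128.0/21, 53.58.136.0/21, 53.58.144.0/21, 53.58.152.0/21


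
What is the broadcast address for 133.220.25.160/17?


Network: 133.220.0.0/17
Host bits = 15
Set all host bits to 1:
Broadcast: 133.220.127.255


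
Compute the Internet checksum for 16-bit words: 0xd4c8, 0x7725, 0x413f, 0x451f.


Sum all words (with carry folding):
+ 0xd4c8 = 0xd4c8
+ 0x7725 = 0x4bee
+ 0x413f = 0x8d2d
+ 0x451f = 0xd24c
One's complement: ~0xd24c
Checksum = 0x2db3


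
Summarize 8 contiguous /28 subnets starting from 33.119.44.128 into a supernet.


Original prefix: /28
Number of subnets: 8 = 2^3
New prefix = 28 - 3 = 25
Supernet: 33.119.44.128/25


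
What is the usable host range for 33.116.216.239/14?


Network: 33.116.0.0
Broadcast: 33.119.255.255
First usable = network + 1
Last usable = broadcast - 1
Range: 33.116.0.1 to 33.119.255.254


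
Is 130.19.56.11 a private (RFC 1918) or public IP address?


RFC 1918 private ranges:
  10.0.0.0/8 (10.0.0.0 - 10.255.255.255)
  172.16.0.0/12 (172.16.0.0 - 172.31.255.255)
  192.168.0.0/16 (192.168.0.0 - 192.168.255.255)
Public (not in any RFC 1918 range)


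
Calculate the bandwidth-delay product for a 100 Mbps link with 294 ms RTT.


BDP = bandwidth * RTT
= 100 Mbps * 294 ms
= 100 * 1e6 * 294 / 1000 bits
= 29400000 bits
= 3675000 bytes
= 3588.8672 KB
BDP = 29400000 bits (3675000 bytes)


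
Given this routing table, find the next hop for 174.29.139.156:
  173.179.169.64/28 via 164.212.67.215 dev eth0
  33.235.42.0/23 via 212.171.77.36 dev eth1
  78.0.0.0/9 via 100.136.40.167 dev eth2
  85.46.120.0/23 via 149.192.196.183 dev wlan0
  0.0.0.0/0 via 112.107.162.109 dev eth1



Longest prefix match for 174.29.139.156:
  /28 173.179.169.64: no
  /23 33.235.42.0: no
  /9 78.0.0.0: no
  /23 85.46.120.0: no
  /0 0.0.0.0: MATCH
Selected: next-hop 112.107.162.109 via eth1 (matched /0)


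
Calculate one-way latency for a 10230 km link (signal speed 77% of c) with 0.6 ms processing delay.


Speed = 0.77 * 3e5 km/s = 231000 km/s
Propagation delay = 10230 / 231000 = 0.0443 s = 44.2857 ms
Processing delay = 0.6 ms
Total one-way latency = 44.8857 ms


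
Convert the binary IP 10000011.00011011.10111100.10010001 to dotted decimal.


10000011 = 131
00011011 = 27
10111100 = 188
10010001 = 145
IP: 131.27.188.145


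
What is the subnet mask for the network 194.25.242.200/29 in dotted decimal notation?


/29 means 29 network bits, 3 host bits
Binary: 11111111111111111111111111111000
Mask: 255.255.255.248


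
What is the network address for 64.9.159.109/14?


IP:   01000000.00001001.10011111.01101101
Mask: 11111111.11111100.00000000.00000000
AND operation:
Net:  01000000.00001000.00000000.00000000
Network: 64.8.0.0/14


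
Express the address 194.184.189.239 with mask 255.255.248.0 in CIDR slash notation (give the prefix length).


Binary: 11111111.11111111.11111000.00000000
Count leading 1s
Prefix: /21


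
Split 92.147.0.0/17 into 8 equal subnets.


New prefix = 17 + 3 = 20
Each subnet has 4096 addresses
  92.147.0.0/20
  92.147.16.0/20
  92.147.32.0/20
  92.147.48.0/20
  92.147.64.0/20
  92.147.80.0/20
  92.147.96.0/20
  92.147.112.0/20
Subnets: 92.147.0.0/20, 92.147.16.0/20, 92.147.32.0/20, 92.147.48.0/20, 92.147.64.0/20, 92.147.80.0/20, 92.147.96.0/20, 92.147.112.0/20


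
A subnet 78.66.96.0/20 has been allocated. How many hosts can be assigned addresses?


Host bits = 32 - 20 = 12
Total addresses = 2^12 = 4096
Usable = total - 2 (network and broadcast)
Usable hosts: 4094


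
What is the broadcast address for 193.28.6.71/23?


Network: 193.28.6.0/23
Host bits = 9
Set all host bits to 1:
Broadcast: 193.28.7.255


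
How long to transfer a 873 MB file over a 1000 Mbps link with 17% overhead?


Effective throughput = 1000 * (1 - 17/100) = 830 Mbps
File size in Mb = 873 * 8 = 6984 Mb
Time = 6984 / 830
Time = 8.4145 seconds


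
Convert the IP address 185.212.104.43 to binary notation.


185 = 10111001
212 = 11010100
104 = 01101000
43 = 00101011
Binary: 10111001.11010100.01101000.00101011


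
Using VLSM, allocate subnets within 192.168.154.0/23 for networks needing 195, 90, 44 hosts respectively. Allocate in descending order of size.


195 hosts -> /24 (254 usable): 192.168.154.0/24
90 hosts -> /25 (126 usable): 192.168.155.0/25
44 hosts -> /26 (62 usable): 192.168.155.128/26
Allocation: 192.168.154.0/24 (195 hosts, 254 usable); 192.168.155.0/25 (90 hosts, 126 usable); 192.168.155.128/26 (44 hosts, 62 usable)


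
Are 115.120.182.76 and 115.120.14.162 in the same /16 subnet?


Mask: 255.255.0.0
115.120.182.76 AND mask = 115.120.0.0
115.120.14.162 AND mask = 115.120.0.0
Yes, same subnet (115.120.0.0)


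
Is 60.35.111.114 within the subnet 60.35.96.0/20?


Subnet network: 60.35.96.0
Test IP AND mask: 60.35.96.0
Yes, 60.35.111.114 is in 60.35.96.0/20


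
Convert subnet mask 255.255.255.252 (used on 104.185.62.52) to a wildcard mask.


Subnet mask: 255.255.255.252
Wildcard = 255.255.255.255 - subnet mask
255 - 255 = 0
255 - 255 = 0
255 - 255 = 0
255 - 252 = 3
Wildcard: 0.0.0.3


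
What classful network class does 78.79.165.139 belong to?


First octet: 78
Binary: 01001110
0xxxxxxx -> Class A (1-126)
Class A, default mask 255.0.0.0 (/8)


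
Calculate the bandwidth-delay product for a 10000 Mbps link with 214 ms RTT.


BDP = bandwidth * RTT
= 10000 Mbps * 214 ms
= 10000 * 1e6 * 214 / 1000 bits
= 2140000000 bits
= 267500000 bytes
= 261230.4688 KB
BDP = 2140000000 bits (267500000 bytes)


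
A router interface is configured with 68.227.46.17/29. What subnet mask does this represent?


/29 means 29 network bits, 3 host bits
Binary: 11111111111111111111111111111000
Mask: 255.255.255.248


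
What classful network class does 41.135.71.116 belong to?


First octet: 41
Binary: 00101001
0xxxxxxx -> Class A (1-126)
Class A, default mask 255.0.0.0 (/8)


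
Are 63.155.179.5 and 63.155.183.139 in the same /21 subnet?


Mask: 255.255.248.0
63.155.179.5 AND mask = 63.155.176.0
63.155.183.139 AND mask = 63.155.176.0
Yes, same subnet (63.155.176.0)


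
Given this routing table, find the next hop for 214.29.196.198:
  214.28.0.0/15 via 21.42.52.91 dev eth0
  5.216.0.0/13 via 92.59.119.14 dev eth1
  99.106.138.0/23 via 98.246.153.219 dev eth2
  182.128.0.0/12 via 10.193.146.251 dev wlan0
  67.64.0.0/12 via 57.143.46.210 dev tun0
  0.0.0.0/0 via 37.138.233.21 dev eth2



Longest prefix match for 214.29.196.198:
  /15 214.28.0.0: MATCH
  /13 5.216.0.0: no
  /23 99.106.138.0: no
  /12 182.128.0.0: no
  /12 67.64.0.0: no
  /0 0.0.0.0: MATCH
Selected: next-hop 21.42.52.91 via eth0 (matched /15)


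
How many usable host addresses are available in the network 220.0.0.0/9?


Host bits = 32 - 9 = 23
Total addresses = 2^23 = 8388608
Usable = total - 2 (network and broadcast)
Usable hosts: 8388606


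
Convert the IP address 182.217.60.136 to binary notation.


182 = 10110110
217 = 11011001
60 = 00111100
136 = 10001000
Binary: 10110110.11011001.00111100.10001000


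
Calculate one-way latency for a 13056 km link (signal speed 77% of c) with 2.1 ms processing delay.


Speed = 0.77 * 3e5 km/s = 231000 km/s
Propagation delay = 13056 / 231000 = 0.0565 s = 56.5195 ms
Processing delay = 2.1 ms
Total one-way latency = 58.6195 ms


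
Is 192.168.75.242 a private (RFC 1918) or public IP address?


RFC 1918 private ranges:
  10.0.0.0/8 (10.0.0.0 - 10.255.255.255)
  172.16.0.0/12 (172.16.0.0 - 172.31.255.255)
  192.168.0.0/16 (192.168.0.0 - 192.168.255.255)
Private (in 192.168.0.0/16)


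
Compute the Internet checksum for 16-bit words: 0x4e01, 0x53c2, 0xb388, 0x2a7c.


Sum all words (with carry folding):
+ 0x4e01 = 0x4e01
+ 0x53c2 = 0xa1c3
+ 0xb388 = 0x554c
+ 0x2a7c = 0x7fc8
One's complement: ~0x7fc8
Checksum = 0x8037


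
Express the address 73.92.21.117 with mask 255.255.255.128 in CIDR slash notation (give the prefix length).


Binary: 11111111.11111111.11111111.10000000
Count leading 1s
Prefix: /25


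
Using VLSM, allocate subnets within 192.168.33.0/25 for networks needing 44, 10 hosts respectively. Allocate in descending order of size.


44 hosts -> /26 (62 usable): 192.168.33.0/26
10 hosts -> /28 (14 usable): 192.168.33.64/28
Allocation: 192.168.33.0/26 (44 hosts, 62 usable); 192.168.33.64/28 (10 hosts, 14 usable)


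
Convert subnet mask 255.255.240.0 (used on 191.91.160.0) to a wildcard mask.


Subnet mask: 255.255.240.0
Wildcard = 255.255.255.255 - subnet mask
255 - 255 = 0
255 - 255 = 0
255 - 240 = 15
255 - 0 = 255
Wildcard: 0.0.15.255


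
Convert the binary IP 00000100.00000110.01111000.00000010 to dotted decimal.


00000100 = 4
00000110 = 6
01111000 = 120
00000010 = 2
IP: 4.6.120.2


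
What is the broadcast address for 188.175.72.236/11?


Network: 188.160.0.0/11
Host bits = 21
Set all host bits to 1:
Broadcast: 188.191.255.255


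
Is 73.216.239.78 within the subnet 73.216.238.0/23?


Subnet network: 73.216.238.0
Test IP AND mask: 73.216.238.0
Yes, 73.216.239.78 is in 73.216.238.0/23


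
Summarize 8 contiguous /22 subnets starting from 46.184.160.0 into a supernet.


Original prefix: /22
Number of subnets: 8 = 2^3
New prefix = 22 - 3 = 19
Supernet: 46.184.160.0/19


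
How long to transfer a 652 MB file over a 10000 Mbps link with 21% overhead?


Effective throughput = 10000 * (1 - 21/100) = 7900 Mbps
File size in Mb = 652 * 8 = 5216 Mb
Time = 5216 / 7900
Time = 0.6603 seconds


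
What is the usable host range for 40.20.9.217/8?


Network: 40.0.0.0
Broadcast: 40.255.255.255
First usable = network + 1
Last usable = broadcast - 1
Range: 40.0.0.1 to 40.255.255.254


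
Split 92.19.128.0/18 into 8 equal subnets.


New prefix = 18 + 3 = 21
Each subnet has 2048 addresses
  92.19.128.0/21
  92.19.136.0/21
  92.19.144.0/21
  92.19.152.0/21
  92.19.160.0/21
  92.19.168.0/21
  92.19.176.0/21
  92.19.184.0/21
Subnets: 92.19.128.0/21, 92.19.136.0/21, 92.19.144.0/21, 92.19.152.0/21, 92.19.160.0/21, 92.19.168.0/21, 92.19.176.0/21, 92.19.184.0/21
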